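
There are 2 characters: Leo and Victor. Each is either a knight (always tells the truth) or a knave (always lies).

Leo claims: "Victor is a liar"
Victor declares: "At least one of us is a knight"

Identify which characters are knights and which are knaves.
Leo is a knave.
Victor is a knight.

Verification:
- Leo (knave) says "Victor is a liar" - this is FALSE (a lie) because Victor is a knight.
- Victor (knight) says "At least one of us is a knight" - this is TRUE because Victor is a knight.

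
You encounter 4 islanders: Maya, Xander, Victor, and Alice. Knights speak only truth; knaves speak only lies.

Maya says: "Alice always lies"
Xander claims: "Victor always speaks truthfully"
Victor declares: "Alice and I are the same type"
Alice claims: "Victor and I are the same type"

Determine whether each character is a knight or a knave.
Maya is a knave.
Xander is a knight.
Victor is a knight.
Alice is a knight.

Verification:
- Maya (knave) says "Alice always lies" - this is FALSE (a lie) because Alice is a knight.
- Xander (knight) says "Victor always speaks truthfully" - this is TRUE because Victor is a knight.
- Victor (knight) says "Alice and I are the same type" - this is TRUE because Victor is a knight and Alice is a knight.
- Alice (knight) says "Victor and I are the same type" - this is TRUE because Alice is a knight and Victor is a knight.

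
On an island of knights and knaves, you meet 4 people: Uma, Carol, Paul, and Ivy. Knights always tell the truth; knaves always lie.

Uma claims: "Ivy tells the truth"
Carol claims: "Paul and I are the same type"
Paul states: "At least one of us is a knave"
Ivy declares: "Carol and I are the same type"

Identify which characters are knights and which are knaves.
Uma is a knave.
Carol is a knight.
Paul is a knight.
Ivy is a knave.

Verification:
- Uma (knave) says "Ivy tells the truth" - this is FALSE (a lie) because Ivy is a knave.
- Carol (knight) says "Paul and I are the same type" - this is TRUE because Carol is a knight and Paul is a knight.
- Paul (knight) says "At least one of us is a knave" - this is TRUE because Uma and Ivy are knaves.
- Ivy (knave) says "Carol and I are the same type" - this is FALSE (a lie) because Ivy is a knave and Carol is a knight.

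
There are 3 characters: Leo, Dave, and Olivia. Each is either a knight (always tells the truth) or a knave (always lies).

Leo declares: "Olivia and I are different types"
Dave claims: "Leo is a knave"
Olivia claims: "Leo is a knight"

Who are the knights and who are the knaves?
Leo is a knave.
Dave is a knight.
Olivia is a knave.

Verification:
- Leo (knave) says "Olivia and I are different types" - this is FALSE (a lie) because Leo is a knave and Olivia is a knave.
- Dave (knight) says "Leo is a knave" - this is TRUE because Leo is a knave.
- Olivia (knave) says "Leo is a knight" - this is FALSE (a lie) because Leo is a knave.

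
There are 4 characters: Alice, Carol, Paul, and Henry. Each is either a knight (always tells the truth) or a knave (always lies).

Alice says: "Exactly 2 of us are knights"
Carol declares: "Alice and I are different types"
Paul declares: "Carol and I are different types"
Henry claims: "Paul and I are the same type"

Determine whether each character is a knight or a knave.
Alice is a knave.
Carol is a knave.
Paul is a knight.
Henry is a knave.

Verification:
- Alice (knave) says "Exactly 2 of us are knights" - this is FALSE (a lie) because there are 1 knights.
- Carol (knave) says "Alice and I are different types" - this is FALSE (a lie) because Carol is a knave and Alice is a knave.
- Paul (knight) says "Carol and I are different types" - this is TRUE because Paul is a knight and Carol is a knave.
- Henry (knave) says "Paul and I are the same type" - this is FALSE (a lie) because Henry is a knave and Paul is a knight.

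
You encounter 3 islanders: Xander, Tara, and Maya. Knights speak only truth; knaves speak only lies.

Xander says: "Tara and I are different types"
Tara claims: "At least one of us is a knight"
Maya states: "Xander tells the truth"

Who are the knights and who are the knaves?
Xander is a knave.
Tara is a knave.
Maya is a knave.

Verification:
- Xander (knave) says "Tara and I are different types" - this is FALSE (a lie) because Xander is a knave and Tara is a knave.
- Tara (knave) says "At least one of us is a knight" - this is FALSE (a lie) because no one is a knight.
- Maya (knave) says "Xander tells the truth" - this is FALSE (a lie) because Xander is a knave.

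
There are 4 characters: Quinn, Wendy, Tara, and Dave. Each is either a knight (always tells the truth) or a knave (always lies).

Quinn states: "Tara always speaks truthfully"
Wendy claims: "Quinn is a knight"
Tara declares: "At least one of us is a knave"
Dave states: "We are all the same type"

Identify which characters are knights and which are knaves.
Quinn is a knight.
Wendy is a knight.
Tara is a knight.
Dave is a knave.

Verification:
- Quinn (knight) says "Tara always speaks truthfully" - this is TRUE because Tara is a knight.
- Wendy (knight) says "Quinn is a knight" - this is TRUE because Quinn is a knight.
- Tara (knight) says "At least one of us is a knave" - this is TRUE because Dave is a knave.
- Dave (knave) says "We are all the same type" - this is FALSE (a lie) because Quinn, Wendy, and Tara are knights and Dave is a knave.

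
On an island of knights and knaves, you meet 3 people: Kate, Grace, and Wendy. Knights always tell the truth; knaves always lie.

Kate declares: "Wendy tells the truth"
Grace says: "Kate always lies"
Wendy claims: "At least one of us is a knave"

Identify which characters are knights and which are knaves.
Kate is a knight.
Grace is a knave.
Wendy is a knight.

Verification:
- Kate (knight) says "Wendy tells the truth" - this is TRUE because Wendy is a knight.
- Grace (knave) says "Kate always lies" - this is FALSE (a lie) because Kate is a knight.
- Wendy (knight) says "At least one of us is a knave" - this is TRUE because Grace is a knave.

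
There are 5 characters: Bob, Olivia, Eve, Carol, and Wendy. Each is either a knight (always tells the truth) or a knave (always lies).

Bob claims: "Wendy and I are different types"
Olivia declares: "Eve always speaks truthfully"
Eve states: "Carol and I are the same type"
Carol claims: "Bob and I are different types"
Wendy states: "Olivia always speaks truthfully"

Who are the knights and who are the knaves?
Bob is a knave.
Olivia is a knave.
Eve is a knave.
Carol is a knight.
Wendy is a knave.

Verification:
- Bob (knave) says "Wendy and I are different types" - this is FALSE (a lie) because Bob is a knave and Wendy is a knave.
- Olivia (knave) says "Eve always speaks truthfully" - this is FALSE (a lie) because Eve is a knave.
- Eve (knave) says "Carol and I are the same type" - this is FALSE (a lie) because Eve is a knave and Carol is a knight.
- Carol (knight) says "Bob and I are different types" - this is TRUE because Carol is a knight and Bob is a knave.
- Wendy (knave) says "Olivia always speaks truthfully" - this is FALSE (a lie) because Olivia is a knave.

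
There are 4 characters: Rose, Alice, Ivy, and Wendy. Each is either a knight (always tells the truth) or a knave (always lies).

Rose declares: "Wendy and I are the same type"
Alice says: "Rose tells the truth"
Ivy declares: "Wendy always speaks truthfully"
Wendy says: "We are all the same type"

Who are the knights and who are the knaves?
Rose is a knight.
Alice is a knight.
Ivy is a knight.
Wendy is a knight.

Verification:
- Rose (knight) says "Wendy and I are the same type" - this is TRUE because Rose is a knight and Wendy is a knight.
- Alice (knight) says "Rose tells the truth" - this is TRUE because Rose is a knight.
- Ivy (knight) says "Wendy always speaks truthfully" - this is TRUE because Wendy is a knight.
- Wendy (knight) says "We are all the same type" - this is TRUE because Rose, Alice, Ivy, and Wendy are knights.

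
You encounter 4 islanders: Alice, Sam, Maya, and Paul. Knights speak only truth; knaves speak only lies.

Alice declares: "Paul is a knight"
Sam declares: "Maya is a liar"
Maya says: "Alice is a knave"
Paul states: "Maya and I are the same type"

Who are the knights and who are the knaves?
Alice is a knave.
Sam is a knave.
Maya is a knight.
Paul is a knave.

Verification:
- Alice (knave) says "Paul is a knight" - this is FALSE (a lie) because Paul is a knave.
- Sam (knave) says "Maya is a liar" - this is FALSE (a lie) because Maya is a knight.
- Maya (knight) says "Alice is a knave" - this is TRUE because Alice is a knave.
- Paul (knave) says "Maya and I are the same type" - this is FALSE (a lie) because Paul is a knave and Maya is a knight.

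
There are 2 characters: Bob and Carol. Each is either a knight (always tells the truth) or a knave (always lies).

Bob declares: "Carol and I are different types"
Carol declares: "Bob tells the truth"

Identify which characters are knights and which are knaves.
Bob is a knave.
Carol is a knave.

Verification:
- Bob (knave) says "Carol and I are different types" - this is FALSE (a lie) because Bob is a knave and Carol is a knave.
- Carol (knave) says "Bob tells the truth" - this is FALSE (a lie) because Bob is a knave.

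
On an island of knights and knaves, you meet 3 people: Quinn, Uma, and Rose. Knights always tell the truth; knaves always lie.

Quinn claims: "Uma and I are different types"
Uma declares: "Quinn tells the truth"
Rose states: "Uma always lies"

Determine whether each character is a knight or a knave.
Quinn is a knave.
Uma is a knave.
Rose is a knight.

Verification:
- Quinn (knave) says "Uma and I are different types" - this is FALSE (a lie) because Quinn is a knave and Uma is a knave.
- Uma (knave) says "Quinn tells the truth" - this is FALSE (a lie) because Quinn is a knave.
- Rose (knight) says "Uma always lies" - this is TRUE because Uma is a knave.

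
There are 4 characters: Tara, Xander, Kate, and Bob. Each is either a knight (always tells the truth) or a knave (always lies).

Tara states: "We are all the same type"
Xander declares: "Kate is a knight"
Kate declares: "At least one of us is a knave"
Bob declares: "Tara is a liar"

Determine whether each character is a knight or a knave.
Tara is a knave.
Xander is a knight.
Kate is a knight.
Bob is a knight.

Verification:
- Tara (knave) says "We are all the same type" - this is FALSE (a lie) because Xander, Kate, and Bob are knights and Tara is a knave.
- Xander (knight) says "Kate is a knight" - this is TRUE because Kate is a knight.
- Kate (knight) says "At least one of us is a knave" - this is TRUE because Tara is a knave.
- Bob (knight) says "Tara is a liar" - this is TRUE because Tara is a knave.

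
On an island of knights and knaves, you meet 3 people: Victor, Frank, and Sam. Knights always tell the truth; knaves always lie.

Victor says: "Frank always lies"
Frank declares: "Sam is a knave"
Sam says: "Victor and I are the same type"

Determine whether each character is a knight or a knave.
Victor is a knight.
Frank is a knave.
Sam is a knight.

Verification:
- Victor (knight) says "Frank always lies" - this is TRUE because Frank is a knave.
- Frank (knave) says "Sam is a knave" - this is FALSE (a lie) because Sam is a knight.
- Sam (knight) says "Victor and I are the same type" - this is TRUE because Sam is a knight and Victor is a knight.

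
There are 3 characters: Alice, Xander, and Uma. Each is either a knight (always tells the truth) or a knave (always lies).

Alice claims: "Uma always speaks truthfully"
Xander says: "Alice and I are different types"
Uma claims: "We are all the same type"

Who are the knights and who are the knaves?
Alice is a knave.
Xander is a knight.
Uma is a knave.

Verification:
- Alice (knave) says "Uma always speaks truthfully" - this is FALSE (a lie) because Uma is a knave.
- Xander (knight) says "Alice and I are different types" - this is TRUE because Xander is a knight and Alice is a knave.
- Uma (knave) says "We are all the same type" - this is FALSE (a lie) because Xander is a knight and Alice and Uma are knaves.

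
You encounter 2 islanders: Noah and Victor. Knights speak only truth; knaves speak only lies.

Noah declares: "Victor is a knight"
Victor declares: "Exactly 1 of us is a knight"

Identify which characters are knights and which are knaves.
Noah is a knave.
Victor is a knave.

Verification:
- Noah (knave) says "Victor is a knight" - this is FALSE (a lie) because Victor is a knave.
- Victor (knave) says "Exactly 1 of us is a knight" - this is FALSE (a lie) because there are 0 knights.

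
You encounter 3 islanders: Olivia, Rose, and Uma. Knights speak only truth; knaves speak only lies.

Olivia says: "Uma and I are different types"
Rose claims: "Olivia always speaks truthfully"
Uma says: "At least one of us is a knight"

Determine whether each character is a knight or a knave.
Olivia is a knave.
Rose is a knave.
Uma is a knave.

Verification:
- Olivia (knave) says "Uma and I are different types" - this is FALSE (a lie) because Olivia is a knave and Uma is a knave.
- Rose (knave) says "Olivia always speaks truthfully" - this is FALSE (a lie) because Olivia is a knave.
- Uma (knave) says "At least one of us is a knight" - this is FALSE (a lie) because no one is a knight.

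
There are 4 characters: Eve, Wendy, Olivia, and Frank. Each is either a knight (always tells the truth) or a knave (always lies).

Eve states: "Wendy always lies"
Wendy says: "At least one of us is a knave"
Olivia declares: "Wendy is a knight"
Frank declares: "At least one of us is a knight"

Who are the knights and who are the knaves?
Eve is a knave.
Wendy is a knight.
Olivia is a knight.
Frank is a knight.

Verification:
- Eve (knave) says "Wendy always lies" - this is FALSE (a lie) because Wendy is a knight.
- Wendy (knight) says "At least one of us is a knave" - this is TRUE because Eve is a knave.
- Olivia (knight) says "Wendy is a knight" - this is TRUE because Wendy is a knight.
- Frank (knight) says "At least one of us is a knight" - this is TRUE because Wendy, Olivia, and Frank are knights.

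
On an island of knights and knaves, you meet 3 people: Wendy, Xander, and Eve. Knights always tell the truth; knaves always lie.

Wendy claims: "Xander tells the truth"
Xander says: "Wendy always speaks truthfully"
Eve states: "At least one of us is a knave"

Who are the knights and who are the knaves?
Wendy is a knave.
Xander is a knave.
Eve is a knight.

Verification:
- Wendy (knave) says "Xander tells the truth" - this is FALSE (a lie) because Xander is a knave.
- Xander (knave) says "Wendy always speaks truthfully" - this is FALSE (a lie) because Wendy is a knave.
- Eve (knight) says "At least one of us is a knave" - this is TRUE because Wendy and Xander are knaves.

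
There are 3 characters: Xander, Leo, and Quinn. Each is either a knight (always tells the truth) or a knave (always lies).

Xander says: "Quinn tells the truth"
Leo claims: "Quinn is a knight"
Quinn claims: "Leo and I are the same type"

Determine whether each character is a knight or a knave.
Xander is a knight.
Leo is a knight.
Quinn is a knight.

Verification:
- Xander (knight) says "Quinn tells the truth" - this is TRUE because Quinn is a knight.
- Leo (knight) says "Quinn is a knight" - this is TRUE because Quinn is a knight.
- Quinn (knight) says "Leo and I are the same type" - this is TRUE because Quinn is a knight and Leo is a knight.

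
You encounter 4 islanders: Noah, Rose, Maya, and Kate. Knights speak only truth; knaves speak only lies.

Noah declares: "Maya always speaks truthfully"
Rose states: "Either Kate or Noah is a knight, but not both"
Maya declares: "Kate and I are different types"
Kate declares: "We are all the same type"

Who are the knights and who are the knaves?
Noah is a knight.
Rose is a knight.
Maya is a knight.
Kate is a knave.

Verification:
- Noah (knight) says "Maya always speaks truthfully" - this is TRUE because Maya is a knight.
- Rose (knight) says "Either Kate or Noah is a knight, but not both" - this is TRUE because Kate is a knave and Noah is a knight.
- Maya (knight) says "Kate and I are different types" - this is TRUE because Maya is a knight and Kate is a knave.
- Kate (knave) says "We are all the same type" - this is FALSE (a lie) because Noah, Rose, and Maya are knights and Kate is a knave.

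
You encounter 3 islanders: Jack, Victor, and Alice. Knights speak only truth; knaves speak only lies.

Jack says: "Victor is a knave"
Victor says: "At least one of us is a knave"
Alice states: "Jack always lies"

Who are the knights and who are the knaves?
Jack is a knave.
Victor is a knight.
Alice is a knight.

Verification:
- Jack (knave) says "Victor is a knave" - this is FALSE (a lie) because Victor is a knight.
- Victor (knight) says "At least one of us is a knave" - this is TRUE because Jack is a knave.
- Alice (knight) says "Jack always lies" - this is TRUE because Jack is a knave.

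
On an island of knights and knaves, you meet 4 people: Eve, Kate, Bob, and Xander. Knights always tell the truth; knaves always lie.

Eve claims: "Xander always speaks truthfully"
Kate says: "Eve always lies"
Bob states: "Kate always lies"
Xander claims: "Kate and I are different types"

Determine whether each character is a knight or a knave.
Eve is a knight.
Kate is a knave.
Bob is a knight.
Xander is a knight.

Verification:
- Eve (knight) says "Xander always speaks truthfully" - this is TRUE because Xander is a knight.
- Kate (knave) says "Eve always lies" - this is FALSE (a lie) because Eve is a knight.
- Bob (knight) says "Kate always lies" - this is TRUE because Kate is a knave.
- Xander (knight) says "Kate and I are different types" - this is TRUE because Xander is a knight and Kate is a knave.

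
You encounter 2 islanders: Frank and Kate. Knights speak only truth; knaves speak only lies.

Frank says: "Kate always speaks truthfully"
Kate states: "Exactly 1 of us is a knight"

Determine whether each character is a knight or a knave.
Frank is a knave.
Kate is a knave.

Verification:
- Frank (knave) says "Kate always speaks truthfully" - this is FALSE (a lie) because Kate is a knave.
- Kate (knave) says "Exactly 1 of us is a knight" - this is FALSE (a lie) because there are 0 knights.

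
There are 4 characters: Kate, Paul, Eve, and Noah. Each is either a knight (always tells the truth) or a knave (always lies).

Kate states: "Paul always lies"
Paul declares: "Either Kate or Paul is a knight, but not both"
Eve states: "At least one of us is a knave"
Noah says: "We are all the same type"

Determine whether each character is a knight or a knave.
Kate is a knave.
Paul is a knight.
Eve is a knight.
Noah is a knave.

Verification:
- Kate (knave) says "Paul always lies" - this is FALSE (a lie) because Paul is a knight.
- Paul (knight) says "Either Kate or Paul is a knight, but not both" - this is TRUE because Kate is a knave and Paul is a knight.
- Eve (knight) says "At least one of us is a knave" - this is TRUE because Kate and Noah are knaves.
- Noah (knave) says "We are all the same type" - this is FALSE (a lie) because Paul and Eve are knights and Kate and Noah are knaves.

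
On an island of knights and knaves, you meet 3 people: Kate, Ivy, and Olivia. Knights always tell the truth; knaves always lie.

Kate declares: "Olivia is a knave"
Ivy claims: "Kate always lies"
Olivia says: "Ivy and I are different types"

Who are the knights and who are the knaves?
Kate is a knight.
Ivy is a knave.
Olivia is a knave.

Verification:
- Kate (knight) says "Olivia is a knave" - this is TRUE because Olivia is a knave.
- Ivy (knave) says "Kate always lies" - this is FALSE (a lie) because Kate is a knight.
- Olivia (knave) says "Ivy and I are different types" - this is FALSE (a lie) because Olivia is a knave and Ivy is a knave.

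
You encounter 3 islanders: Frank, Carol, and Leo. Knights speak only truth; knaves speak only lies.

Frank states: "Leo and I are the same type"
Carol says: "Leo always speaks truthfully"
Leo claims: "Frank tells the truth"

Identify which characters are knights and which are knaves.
Frank is a knight.
Carol is a knight.
Leo is a knight.

Verification:
- Frank (knight) says "Leo and I are the same type" - this is TRUE because Frank is a knight and Leo is a knight.
- Carol (knight) says "Leo always speaks truthfully" - this is TRUE because Leo is a knight.
- Leo (knight) says "Frank tells the truth" - this is TRUE because Frank is a knight.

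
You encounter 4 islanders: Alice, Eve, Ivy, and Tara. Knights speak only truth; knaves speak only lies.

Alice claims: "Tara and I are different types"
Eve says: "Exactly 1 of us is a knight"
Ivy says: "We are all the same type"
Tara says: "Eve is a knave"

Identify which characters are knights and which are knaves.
Alice is a knave.
Eve is a knight.
Ivy is a knave.
Tara is a knave.

Verification:
- Alice (knave) says "Tara and I are different types" - this is FALSE (a lie) because Alice is a knave and Tara is a knave.
- Eve (knight) says "Exactly 1 of us is a knight" - this is TRUE because there are 1 knights.
- Ivy (knave) says "We are all the same type" - this is FALSE (a lie) because Eve is a knight and Alice, Ivy, and Tara are knaves.
- Tara (knave) says "Eve is a knave" - this is FALSE (a lie) because Eve is a knight.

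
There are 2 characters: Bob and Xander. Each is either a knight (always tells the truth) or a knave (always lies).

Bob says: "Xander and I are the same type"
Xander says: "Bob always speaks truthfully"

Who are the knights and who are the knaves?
Bob is a knight.
Xander is a knight.

Verification:
- Bob (knight) says "Xander and I are the same type" - this is TRUE because Bob is a knight and Xander is a knight.
- Xander (knight) says "Bob always speaks truthfully" - this is TRUE because Bob is a knight.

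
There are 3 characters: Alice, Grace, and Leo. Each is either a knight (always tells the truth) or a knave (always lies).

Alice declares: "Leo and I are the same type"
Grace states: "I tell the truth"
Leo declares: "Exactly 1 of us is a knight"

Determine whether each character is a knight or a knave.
Alice is a knave.
Grace is a knave.
Leo is a knight.

Verification:
- Alice (knave) says "Leo and I are the same type" - this is FALSE (a lie) because Alice is a knave and Leo is a knight.
- Grace (knave) says "I tell the truth" - this is FALSE (a lie) because Grace is a knave.
- Leo (knight) says "Exactly 1 of us is a knight" - this is TRUE because there are 1 knights.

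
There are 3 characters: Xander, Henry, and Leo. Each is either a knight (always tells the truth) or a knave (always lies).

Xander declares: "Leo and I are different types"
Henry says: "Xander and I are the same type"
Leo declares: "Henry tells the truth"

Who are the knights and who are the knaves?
Xander is a knight.
Henry is a knave.
Leo is a knave.

Verification:
- Xander (knight) says "Leo and I are different types" - this is TRUE because Xander is a knight and Leo is a knave.
- Henry (knave) says "Xander and I are the same type" - this is FALSE (a lie) because Henry is a knave and Xander is a knight.
- Leo (knave) says "Henry tells the truth" - this is FALSE (a lie) because Henry is a knave.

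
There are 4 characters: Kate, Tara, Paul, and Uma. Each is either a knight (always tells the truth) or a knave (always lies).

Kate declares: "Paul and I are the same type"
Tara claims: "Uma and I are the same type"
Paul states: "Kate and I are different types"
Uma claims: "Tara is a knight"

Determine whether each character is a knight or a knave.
Kate is a knave.
Tara is a knight.
Paul is a knight.
Uma is a knight.

Verification:
- Kate (knave) says "Paul and I are the same type" - this is FALSE (a lie) because Kate is a knave and Paul is a knight.
- Tara (knight) says "Uma and I are the same type" - this is TRUE because Tara is a knight and Uma is a knight.
- Paul (knight) says "Kate and I are different types" - this is TRUE because Paul is a knight and Kate is a knave.
- Uma (knight) says "Tara is a knight" - this is TRUE because Tara is a knight.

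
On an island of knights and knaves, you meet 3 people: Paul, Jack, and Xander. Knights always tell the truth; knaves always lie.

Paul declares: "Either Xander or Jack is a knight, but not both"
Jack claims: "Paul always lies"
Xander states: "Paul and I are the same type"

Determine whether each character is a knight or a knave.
Paul is a knight.
Jack is a knave.
Xander is a knight.

Verification:
- Paul (knight) says "Either Xander or Jack is a knight, but not both" - this is TRUE because Xander is a knight and Jack is a knave.
- Jack (knave) says "Paul always lies" - this is FALSE (a lie) because Paul is a knight.
- Xander (knight) says "Paul and I are the same type" - this is TRUE because Xander is a knight and Paul is a knight.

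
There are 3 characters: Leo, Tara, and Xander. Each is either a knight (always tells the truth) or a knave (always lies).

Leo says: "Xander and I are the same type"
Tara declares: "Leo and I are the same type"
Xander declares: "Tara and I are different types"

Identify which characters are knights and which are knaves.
Leo is a knight.
Tara is a knave.
Xander is a knight.

Verification:
- Leo (knight) says "Xander and I are the same type" - this is TRUE because Leo is a knight and Xander is a knight.
- Tara (knave) says "Leo and I are the same type" - this is FALSE (a lie) because Tara is a knave and Leo is a knight.
- Xander (knight) says "Tara and I are different types" - this is TRUE because Xander is a knight and Tara is a knave.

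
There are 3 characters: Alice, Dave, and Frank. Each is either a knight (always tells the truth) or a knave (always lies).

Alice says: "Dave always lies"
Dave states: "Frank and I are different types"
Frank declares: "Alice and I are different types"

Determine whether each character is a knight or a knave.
Alice is a knave.
Dave is a knight.
Frank is a knave.

Verification:
- Alice (knave) says "Dave always lies" - this is FALSE (a lie) because Dave is a knight.
- Dave (knight) says "Frank and I are different types" - this is TRUE because Dave is a knight and Frank is a knave.
- Frank (knave) says "Alice and I are different types" - this is FALSE (a lie) because Frank is a knave and Alice is a knave.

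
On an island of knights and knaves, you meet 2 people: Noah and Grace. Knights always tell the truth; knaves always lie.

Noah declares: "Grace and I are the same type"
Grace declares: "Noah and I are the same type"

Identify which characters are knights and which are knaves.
Noah is a knight.
Grace is a knight.

Verification:
- Noah (knight) says "Grace and I are the same type" - this is TRUE because Noah is a knight and Grace is a knight.
- Grace (knight) says "Noah and I are the same type" - this is TRUE because Grace is a knight and Noah is a knight.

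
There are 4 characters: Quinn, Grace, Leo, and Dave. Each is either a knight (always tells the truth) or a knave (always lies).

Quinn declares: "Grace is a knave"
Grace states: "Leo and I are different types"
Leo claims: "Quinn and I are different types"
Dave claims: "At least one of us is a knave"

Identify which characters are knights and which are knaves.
Quinn is a knave.
Grace is a knight.
Leo is a knave.
Dave is a knight.

Verification:
- Quinn (knave) says "Grace is a knave" - this is FALSE (a lie) because Grace is a knight.
- Grace (knight) says "Leo and I are different types" - this is TRUE because Grace is a knight and Leo is a knave.
- Leo (knave) says "Quinn and I are different types" - this is FALSE (a lie) because Leo is a knave and Quinn is a knave.
- Dave (knight) says "At least one of us is a knave" - this is TRUE because Quinn and Leo are knaves.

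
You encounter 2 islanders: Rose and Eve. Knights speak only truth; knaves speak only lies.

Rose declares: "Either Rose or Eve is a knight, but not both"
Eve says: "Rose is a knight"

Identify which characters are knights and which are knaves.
Rose is a knave.
Eve is a knave.

Verification:
- Rose (knave) says "Either Rose or Eve is a knight, but not both" - this is FALSE (a lie) because Rose is a knave and Eve is a knave.
- Eve (knave) says "Rose is a knight" - this is FALSE (a lie) because Rose is a knave.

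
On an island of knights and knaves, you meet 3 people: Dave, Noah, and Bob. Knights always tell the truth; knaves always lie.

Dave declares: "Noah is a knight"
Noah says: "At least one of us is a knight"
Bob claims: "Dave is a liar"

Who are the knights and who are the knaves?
Dave is a knight.
Noah is a knight.
Bob is a knave.

Verification:
- Dave (knight) says "Noah is a knight" - this is TRUE because Noah is a knight.
- Noah (knight) says "At least one of us is a knight" - this is TRUE because Dave and Noah are knights.
- Bob (knave) says "Dave is a liar" - this is FALSE (a lie) because Dave is a knight.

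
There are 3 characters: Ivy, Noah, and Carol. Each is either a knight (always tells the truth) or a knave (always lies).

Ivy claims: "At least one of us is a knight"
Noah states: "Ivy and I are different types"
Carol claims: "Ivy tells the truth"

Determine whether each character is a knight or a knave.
Ivy is a knave.
Noah is a knave.
Carol is a knave.

Verification:
- Ivy (knave) says "At least one of us is a knight" - this is FALSE (a lie) because no one is a knight.
- Noah (knave) says "Ivy and I are different types" - this is FALSE (a lie) because Noah is a knave and Ivy is a knave.
- Carol (knave) says "Ivy tells the truth" - this is FALSE (a lie) because Ivy is a knave.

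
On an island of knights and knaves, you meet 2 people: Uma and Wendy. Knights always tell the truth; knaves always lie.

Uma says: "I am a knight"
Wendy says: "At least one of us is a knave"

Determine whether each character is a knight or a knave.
Uma is a knave.
Wendy is a knight.

Verification:
- Uma (knave) says "I am a knight" - this is FALSE (a lie) because Uma is a knave.
- Wendy (knight) says "At least one of us is a knave" - this is TRUE because Uma is a knave.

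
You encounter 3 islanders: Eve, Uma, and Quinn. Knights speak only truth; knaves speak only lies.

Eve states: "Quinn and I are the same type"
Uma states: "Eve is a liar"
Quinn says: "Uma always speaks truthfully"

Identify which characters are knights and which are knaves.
Eve is a knave.
Uma is a knight.
Quinn is a knight.

Verification:
- Eve (knave) says "Quinn and I are the same type" - this is FALSE (a lie) because Eve is a knave and Quinn is a knight.
- Uma (knight) says "Eve is a liar" - this is TRUE because Eve is a knave.
- Quinn (knight) says "Uma always speaks truthfully" - this is TRUE because Uma is a knight.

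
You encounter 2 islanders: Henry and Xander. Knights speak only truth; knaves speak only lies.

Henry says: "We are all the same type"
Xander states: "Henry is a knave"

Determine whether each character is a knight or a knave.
Henry is a knave.
Xander is a knight.

Verification:
- Henry (knave) says "We are all the same type" - this is FALSE (a lie) because Xander is a knight and Henry is a knave.
- Xander (knight) says "Henry is a knave" - this is TRUE because Henry is a knave.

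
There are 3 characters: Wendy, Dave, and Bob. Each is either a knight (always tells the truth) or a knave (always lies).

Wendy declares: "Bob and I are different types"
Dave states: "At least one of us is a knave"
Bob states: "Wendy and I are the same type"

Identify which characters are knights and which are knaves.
Wendy is a knight.
Dave is a knight.
Bob is a knave.

Verification:
- Wendy (knight) says "Bob and I are different types" - this is TRUE because Wendy is a knight and Bob is a knave.
- Dave (knight) says "At least one of us is a knave" - this is TRUE because Bob is a knave.
- Bob (knave) says "Wendy and I are the same type" - this is FALSE (a lie) because Bob is a knave and Wendy is a knight.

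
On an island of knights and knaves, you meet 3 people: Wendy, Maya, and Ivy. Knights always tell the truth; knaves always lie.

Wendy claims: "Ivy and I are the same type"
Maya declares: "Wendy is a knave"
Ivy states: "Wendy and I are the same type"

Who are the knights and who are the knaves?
Wendy is a knight.
Maya is a knave.
Ivy is a knight.

Verification:
- Wendy (knight) says "Ivy and I are the same type" - this is TRUE because Wendy is a knight and Ivy is a knight.
- Maya (knave) says "Wendy is a knave" - this is FALSE (a lie) because Wendy is a knight.
- Ivy (knight) says "Wendy and I are the same type" - this is TRUE because Ivy is a knight and Wendy is a knight.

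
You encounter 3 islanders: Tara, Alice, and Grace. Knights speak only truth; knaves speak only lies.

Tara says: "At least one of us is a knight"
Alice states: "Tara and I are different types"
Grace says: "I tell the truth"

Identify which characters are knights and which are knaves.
Tara is a knave.
Alice is a knave.
Grace is a knave.

Verification:
- Tara (knave) says "At least one of us is a knight" - this is FALSE (a lie) because no one is a knight.
- Alice (knave) says "Tara and I are different types" - this is FALSE (a lie) because Alice is a knave and Tara is a knave.
- Grace (knave) says "I tell the truth" - this is FALSE (a lie) because Grace is a knave.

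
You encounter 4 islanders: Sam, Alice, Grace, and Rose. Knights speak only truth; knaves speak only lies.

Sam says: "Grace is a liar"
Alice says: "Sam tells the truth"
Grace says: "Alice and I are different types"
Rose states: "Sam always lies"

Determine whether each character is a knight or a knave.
Sam is a knave.
Alice is a knave.
Grace is a knight.
Rose is a knight.

Verification:
- Sam (knave) says "Grace is a liar" - this is FALSE (a lie) because Grace is a knight.
- Alice (knave) says "Sam tells the truth" - this is FALSE (a lie) because Sam is a knave.
- Grace (knight) says "Alice and I are different types" - this is TRUE because Grace is a knight and Alice is a knave.
- Rose (knight) says "Sam always lies" - this is TRUE because Sam is a knave.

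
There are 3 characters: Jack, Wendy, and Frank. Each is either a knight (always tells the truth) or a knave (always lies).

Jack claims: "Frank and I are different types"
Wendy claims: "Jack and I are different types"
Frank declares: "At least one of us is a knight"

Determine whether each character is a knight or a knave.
Jack is a knave.
Wendy is a knave.
Frank is a knave.

Verification:
- Jack (knave) says "Frank and I are different types" - this is FALSE (a lie) because Jack is a knave and Frank is a knave.
- Wendy (knave) says "Jack and I are different types" - this is FALSE (a lie) because Wendy is a knave and Jack is a knave.
- Frank (knave) says "At least one of us is a knight" - this is FALSE (a lie) because no one is a knight.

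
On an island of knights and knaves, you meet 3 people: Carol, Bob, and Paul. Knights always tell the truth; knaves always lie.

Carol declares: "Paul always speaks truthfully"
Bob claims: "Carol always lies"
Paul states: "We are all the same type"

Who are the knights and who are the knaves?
Carol is a knave.
Bob is a knight.
Paul is a knave.

Verification:
- Carol (knave) says "Paul always speaks truthfully" - this is FALSE (a lie) because Paul is a knave.
- Bob (knight) says "Carol always lies" - this is TRUE because Carol is a knave.
- Paul (knave) says "We are all the same type" - this is FALSE (a lie) because Bob is a knight and Carol and Paul are knaves.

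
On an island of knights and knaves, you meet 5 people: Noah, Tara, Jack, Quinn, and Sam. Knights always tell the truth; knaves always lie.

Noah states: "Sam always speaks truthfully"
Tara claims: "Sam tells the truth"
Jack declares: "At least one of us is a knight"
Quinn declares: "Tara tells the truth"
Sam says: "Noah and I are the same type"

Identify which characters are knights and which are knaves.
Noah is a knight.
Tara is a knight.
Jack is a knight.
Quinn is a knight.
Sam is a knight.

Verification:
- Noah (knight) says "Sam always speaks truthfully" - this is TRUE because Sam is a knight.
- Tara (knight) says "Sam tells the truth" - this is TRUE because Sam is a knight.
- Jack (knight) says "At least one of us is a knight" - this is TRUE because Noah, Tara, Jack, Quinn, and Sam are knights.
- Quinn (knight) says "Tara tells the truth" - this is TRUE because Tara is a knight.
- Sam (knight) says "Noah and I are the same type" - this is TRUE because Sam is a knight and Noah is a knight.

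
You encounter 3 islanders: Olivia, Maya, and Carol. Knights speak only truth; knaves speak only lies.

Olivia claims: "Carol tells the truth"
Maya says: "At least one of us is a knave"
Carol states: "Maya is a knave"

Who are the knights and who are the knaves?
Olivia is a knave.
Maya is a knight.
Carol is a knave.

Verification:
- Olivia (knave) says "Carol tells the truth" - this is FALSE (a lie) because Carol is a knave.
- Maya (knight) says "At least one of us is a knave" - this is TRUE because Olivia and Carol are knaves.
- Carol (knave) says "Maya is a knave" - this is FALSE (a lie) because Maya is a knight.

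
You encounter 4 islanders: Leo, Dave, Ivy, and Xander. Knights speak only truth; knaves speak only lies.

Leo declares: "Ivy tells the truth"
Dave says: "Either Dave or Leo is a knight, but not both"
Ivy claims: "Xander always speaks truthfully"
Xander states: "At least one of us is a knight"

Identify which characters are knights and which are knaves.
Leo is a knave.
Dave is a knave.
Ivy is a knave.
Xander is a knave.

Verification:
- Leo (knave) says "Ivy tells the truth" - this is FALSE (a lie) because Ivy is a knave.
- Dave (knave) says "Either Dave or Leo is a knight, but not both" - this is FALSE (a lie) because Dave is a knave and Leo is a knave.
- Ivy (knave) says "Xander always speaks truthfully" - this is FALSE (a lie) because Xander is a knave.
- Xander (knave) says "At least one of us is a knight" - this is FALSE (a lie) because no one is a knight.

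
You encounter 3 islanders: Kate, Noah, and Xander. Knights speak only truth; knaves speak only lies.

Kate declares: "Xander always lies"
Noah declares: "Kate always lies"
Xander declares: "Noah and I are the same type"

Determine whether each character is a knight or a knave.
Kate is a knave.
Noah is a knight.
Xander is a knight.

Verification:
- Kate (knave) says "Xander always lies" - this is FALSE (a lie) because Xander is a knight.
- Noah (knight) says "Kate always lies" - this is TRUE because Kate is a knave.
- Xander (knight) says "Noah and I are the same type" - this is TRUE because Xander is a knight and Noah is a knight.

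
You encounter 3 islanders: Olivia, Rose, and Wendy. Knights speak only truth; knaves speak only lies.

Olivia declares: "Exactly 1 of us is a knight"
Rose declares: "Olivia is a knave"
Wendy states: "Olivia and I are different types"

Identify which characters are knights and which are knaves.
Olivia is a knave.
Rose is a knight.
Wendy is a knight.

Verification:
- Olivia (knave) says "Exactly 1 of us is a knight" - this is FALSE (a lie) because there are 2 knights.
- Rose (knight) says "Olivia is a knave" - this is TRUE because Olivia is a knave.
- Wendy (knight) says "Olivia and I are different types" - this is TRUE because Wendy is a knight and Olivia is a knave.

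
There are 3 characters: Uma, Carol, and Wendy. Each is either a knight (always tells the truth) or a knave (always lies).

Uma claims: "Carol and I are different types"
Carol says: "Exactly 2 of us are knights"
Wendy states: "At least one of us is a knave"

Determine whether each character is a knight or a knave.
Uma is a knave.
Carol is a knave.
Wendy is a knight.

Verification:
- Uma (knave) says "Carol and I are different types" - this is FALSE (a lie) because Uma is a knave and Carol is a knave.
- Carol (knave) says "Exactly 2 of us are knights" - this is FALSE (a lie) because there are 1 knights.
- Wendy (knight) says "At least one of us is a knave" - this is TRUE because Uma and Carol are knaves.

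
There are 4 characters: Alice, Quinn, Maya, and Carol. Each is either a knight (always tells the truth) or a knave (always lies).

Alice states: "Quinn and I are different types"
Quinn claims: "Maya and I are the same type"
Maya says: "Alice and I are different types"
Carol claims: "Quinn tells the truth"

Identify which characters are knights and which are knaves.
Alice is a knave.
Quinn is a knave.
Maya is a knight.
Carol is a knave.

Verification:
- Alice (knave) says "Quinn and I are different types" - this is FALSE (a lie) because Alice is a knave and Quinn is a knave.
- Quinn (knave) says "Maya and I are the same type" - this is FALSE (a lie) because Quinn is a knave and Maya is a knight.
- Maya (knight) says "Alice and I are different types" - this is TRUE because Maya is a knight and Alice is a knave.
- Carol (knave) says "Quinn tells the truth" - this is FALSE (a lie) because Quinn is a knave.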